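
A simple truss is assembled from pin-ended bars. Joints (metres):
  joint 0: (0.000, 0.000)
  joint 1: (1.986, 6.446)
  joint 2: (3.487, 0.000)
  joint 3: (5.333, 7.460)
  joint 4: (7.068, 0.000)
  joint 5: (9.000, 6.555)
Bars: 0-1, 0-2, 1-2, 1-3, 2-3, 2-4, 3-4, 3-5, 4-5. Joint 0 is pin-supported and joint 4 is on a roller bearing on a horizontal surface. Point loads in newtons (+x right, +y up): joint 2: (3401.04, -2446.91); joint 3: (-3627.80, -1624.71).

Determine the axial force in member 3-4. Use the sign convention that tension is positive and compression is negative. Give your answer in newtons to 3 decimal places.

N=6 nodes, M=9 members, R=3 reactions → 2N=12, M+R=12
member 0 (0-1): L=6.7450, (cx,cy)=(0.2944,0.9557)
member 1 (0-2): L=3.4870, (cx,cy)=(1.0000,0.0000)
member 2 (1-2): L=6.6185, (cx,cy)=(0.2268,-0.9739)
member 3 (1-3): L=3.4972, (cx,cy)=(0.9570,0.2899)
member 4 (2-3): L=7.6850, (cx,cy)=(0.2402,0.9707)
member 5 (2-4): L=3.5810, (cx,cy)=(1.0000,0.0000)
member 6 (3-4): L=7.6591, (cx,cy)=(0.2265,-0.9740)
member 7 (3-5): L=3.7770, (cx,cy)=(0.9709,-0.2396)
member 8 (4-5): L=6.8338, (cx,cy)=(0.2827,0.9592)
solve A·x = −loads:
  F[0-1] = -5721.1699 N (compression)
  F[0-2] = +1457.7815 N (tension)
  F[1-2] = +4754.4218 N (tension)
  F[1-3] = -2886.8042 N (compression)
  F[2-3] = -2249.4907 N (compression)
  F[2-4] = -324.6567 N (compression)
  F[3-4] = +1433.1863 N (tension)
  F[3-5] = +0.0000 N (tension)
  F[4-5] = -0.0000 N (compression)
  Rx@0 = +226.7600 N
  Ry@0 = +5467.5502 N
  Ry@4 = -1395.9302 N

1433.186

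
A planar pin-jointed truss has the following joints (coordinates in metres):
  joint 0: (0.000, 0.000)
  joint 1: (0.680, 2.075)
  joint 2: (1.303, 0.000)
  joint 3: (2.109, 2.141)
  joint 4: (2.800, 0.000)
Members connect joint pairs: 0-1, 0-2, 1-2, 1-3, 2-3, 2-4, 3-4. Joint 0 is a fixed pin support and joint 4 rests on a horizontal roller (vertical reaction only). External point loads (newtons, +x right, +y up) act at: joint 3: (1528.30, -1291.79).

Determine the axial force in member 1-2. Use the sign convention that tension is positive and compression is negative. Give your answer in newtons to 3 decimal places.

N=5 nodes, M=7 members, R=3 reactions → 2N=10, M+R=10
member 0 (0-1): L=2.1836, (cx,cy)=(0.3114,0.9503)
member 1 (0-2): L=1.3030, (cx,cy)=(1.0000,0.0000)
member 2 (1-2): L=2.1665, (cx,cy)=(0.2876,-0.9578)
member 3 (1-3): L=1.4305, (cx,cy)=(0.9989,0.0461)
member 4 (2-3): L=2.2877, (cx,cy)=(0.3523,0.9359)
member 5 (2-4): L=1.4970, (cx,cy)=(1.0000,0.0000)
member 6 (3-4): L=2.2497, (cx,cy)=(0.3071,-0.9517)
solve A·x = −loads:
  F[0-1] = +894.2772 N (tension)
  F[0-2] = +1249.8086 N (tension)
  F[1-2] = -861.9032 N (compression)
  F[1-3] = +526.9010 N (tension)
  F[2-3] = +882.0568 N (tension)
  F[2-4] = +691.1931 N (tension)
  F[3-4] = -2250.3758 N (compression)
  Rx@0 = -1528.3000 N
  Ry@0 = -849.8084 N
  Ry@4 = +2141.5984 N

-861.903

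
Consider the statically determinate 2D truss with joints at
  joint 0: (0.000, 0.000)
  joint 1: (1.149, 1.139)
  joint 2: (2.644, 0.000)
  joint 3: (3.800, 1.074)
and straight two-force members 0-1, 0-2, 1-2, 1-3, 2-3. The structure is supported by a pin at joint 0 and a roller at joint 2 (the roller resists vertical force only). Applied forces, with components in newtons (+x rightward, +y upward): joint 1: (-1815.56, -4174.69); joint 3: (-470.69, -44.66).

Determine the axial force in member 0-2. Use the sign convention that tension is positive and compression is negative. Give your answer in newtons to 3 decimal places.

1057.137

N=4 nodes, M=5 members, R=3 reactions → 2N=8, M+R=8
member 0 (0-1): L=1.6179, (cx,cy)=(0.7102,0.7040)
member 1 (0-2): L=2.6440, (cx,cy)=(1.0000,0.0000)
member 2 (1-2): L=1.8795, (cx,cy)=(0.7954,-0.6060)
member 3 (1-3): L=2.6518, (cx,cy)=(0.9997,-0.0245)
member 4 (2-3): L=1.5779, (cx,cy)=(0.7326,0.6806)
solve A·x = −loads:
  F[0-1] = -4707.7321 N (compression)
  F[0-2] = +1057.1366 N (tension)
  F[1-2] = -1403.0820 N (compression)
  F[1-3] = -411.8773 N (compression)
  F[2-3] = -80.4469 N (compression)
  Rx@0 = +2286.2500 N
  Ry@0 = +3314.2884 N
  Ry@2 = +905.0616 N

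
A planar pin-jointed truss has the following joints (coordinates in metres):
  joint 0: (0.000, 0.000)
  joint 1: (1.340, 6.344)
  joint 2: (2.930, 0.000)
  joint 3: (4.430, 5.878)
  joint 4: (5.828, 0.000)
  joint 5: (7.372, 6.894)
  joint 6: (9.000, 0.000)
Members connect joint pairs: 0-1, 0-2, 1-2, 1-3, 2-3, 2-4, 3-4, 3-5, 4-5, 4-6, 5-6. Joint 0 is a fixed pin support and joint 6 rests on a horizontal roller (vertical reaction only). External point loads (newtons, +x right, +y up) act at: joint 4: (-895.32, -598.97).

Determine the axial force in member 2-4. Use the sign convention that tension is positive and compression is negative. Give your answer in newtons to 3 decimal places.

N=7 nodes, M=11 members, R=3 reactions → 2N=14, M+R=14
member 0 (0-1): L=6.4840, (cx,cy)=(0.2067,0.9784)
member 1 (0-2): L=2.9300, (cx,cy)=(1.0000,0.0000)
member 2 (1-2): L=6.5402, (cx,cy)=(0.2431,-0.9700)
member 3 (1-3): L=3.1249, (cx,cy)=(0.9888,-0.1491)
member 4 (2-3): L=6.0664, (cx,cy)=(0.2473,0.9689)
member 5 (2-4): L=2.8980, (cx,cy)=(1.0000,0.0000)
member 6 (3-4): L=6.0420, (cx,cy)=(0.2314,-0.9729)
member 7 (3-5): L=3.1125, (cx,cy)=(0.9452,0.3264)
member 8 (4-5): L=7.0648, (cx,cy)=(0.2185,0.9758)
member 9 (4-6): L=3.1720, (cx,cy)=(1.0000,0.0000)
member 10 (5-6): L=7.0836, (cx,cy)=(0.2298,-0.9732)
solve A·x = −loads:
  F[0-1] = -215.7615 N (compression)
  F[0-2] = -850.7300 N (compression)
  F[1-2] = +233.3870 N (tension)
  F[1-3] = -102.4748 N (compression)
  F[2-3] = -233.6400 N (compression)
  F[2-4] = -736.2201 N (compression)
  F[3-4] = +148.3322 N (tension)
  F[3-5] = -204.6304 N (compression)
  F[4-5] = +465.9264 N (tension)
  F[4-6] = +91.5936 N (tension)
  F[5-6] = -398.5344 N (compression)
  Rx@0 = +895.3200 N
  Ry@0 = +211.1036 N
  Ry@6 = +387.8664 N

-736.220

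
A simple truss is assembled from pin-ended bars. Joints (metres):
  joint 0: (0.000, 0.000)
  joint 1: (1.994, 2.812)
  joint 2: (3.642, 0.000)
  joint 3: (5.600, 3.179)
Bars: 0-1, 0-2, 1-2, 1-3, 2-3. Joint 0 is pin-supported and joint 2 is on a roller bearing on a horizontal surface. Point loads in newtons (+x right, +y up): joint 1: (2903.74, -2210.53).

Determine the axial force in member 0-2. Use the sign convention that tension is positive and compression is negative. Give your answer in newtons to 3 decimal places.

2023.228

N=4 nodes, M=5 members, R=3 reactions → 2N=8, M+R=8
member 0 (0-1): L=3.4472, (cx,cy)=(0.5784,0.8157)
member 1 (0-2): L=3.6420, (cx,cy)=(1.0000,0.0000)
member 2 (1-2): L=3.2593, (cx,cy)=(0.5056,-0.8628)
member 3 (1-3): L=3.6246, (cx,cy)=(0.9949,0.1013)
member 4 (2-3): L=3.7336, (cx,cy)=(0.5244,0.8515)
solve A·x = −loads:
  F[0-1] = +1522.2297 N (tension)
  F[0-2] = +2023.2278 N (tension)
  F[1-2] = -4001.4394 N (compression)
  F[1-3] = +0.0000 N (tension)
  F[2-3] = -0.0000 N (compression)
  Rx@0 = -2903.7400 N
  Ry@0 = -1241.7253 N
  Ry@2 = +3452.2553 N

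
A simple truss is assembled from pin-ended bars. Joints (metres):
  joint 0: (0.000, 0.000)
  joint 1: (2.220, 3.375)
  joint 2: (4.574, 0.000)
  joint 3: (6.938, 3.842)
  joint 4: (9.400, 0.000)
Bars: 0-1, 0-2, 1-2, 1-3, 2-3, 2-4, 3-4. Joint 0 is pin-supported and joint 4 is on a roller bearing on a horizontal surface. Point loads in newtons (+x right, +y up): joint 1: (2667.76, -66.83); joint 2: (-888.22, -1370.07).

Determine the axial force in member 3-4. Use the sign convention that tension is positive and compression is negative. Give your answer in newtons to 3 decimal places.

-1948.182

N=5 nodes, M=7 members, R=3 reactions → 2N=10, M+R=10
member 0 (0-1): L=4.0397, (cx,cy)=(0.5495,0.8355)
member 1 (0-2): L=4.5740, (cx,cy)=(1.0000,0.0000)
member 2 (1-2): L=4.1148, (cx,cy)=(0.5721,-0.8202)
member 3 (1-3): L=4.7411, (cx,cy)=(0.9951,0.0985)
member 4 (2-3): L=4.5110, (cx,cy)=(0.5240,0.8517)
member 5 (2-4): L=4.8260, (cx,cy)=(1.0000,0.0000)
member 6 (3-4): L=4.5632, (cx,cy)=(0.5395,-0.8420)
solve A·x = −loads:
  F[0-1] = +243.4496 N (tension)
  F[0-2] = +1645.7527 N (tension)
  F[1-2] = -594.2361 N (compression)
  F[1-3] = -2204.7468 N (compression)
  F[2-3] = +2180.9178 N (tension)
  F[2-4] = +1051.1195 N (tension)
  F[3-4] = -1948.1819 N (compression)
  Rx@0 = -1779.5400 N
  Ry@0 = -203.3928 N
  Ry@4 = +1640.2928 N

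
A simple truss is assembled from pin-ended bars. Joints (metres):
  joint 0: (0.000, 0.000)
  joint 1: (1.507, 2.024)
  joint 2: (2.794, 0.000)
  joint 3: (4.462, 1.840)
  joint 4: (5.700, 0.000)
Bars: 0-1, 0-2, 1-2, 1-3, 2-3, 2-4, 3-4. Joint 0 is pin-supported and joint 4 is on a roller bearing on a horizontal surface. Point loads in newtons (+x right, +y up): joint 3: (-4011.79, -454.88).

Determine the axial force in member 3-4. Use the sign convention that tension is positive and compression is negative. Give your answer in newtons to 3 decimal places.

N=5 nodes, M=7 members, R=3 reactions → 2N=10, M+R=10
member 0 (0-1): L=2.5234, (cx,cy)=(0.5972,0.8021)
member 1 (0-2): L=2.7940, (cx,cy)=(1.0000,0.0000)
member 2 (1-2): L=2.3985, (cx,cy)=(0.5366,-0.8439)
member 3 (1-3): L=2.9607, (cx,cy)=(0.9981,-0.0621)
member 4 (2-3): L=2.4835, (cx,cy)=(0.6716,0.7409)
member 5 (2-4): L=2.9060, (cx,cy)=(1.0000,0.0000)
member 6 (3-4): L=2.2177, (cx,cy)=(0.5582,-0.8297)
solve A·x = −loads:
  F[0-1] = -1737.7539 N (compression)
  F[0-2] = -2973.9921 N (compression)
  F[1-2] = +1799.5824 N (tension)
  F[1-3] = -2007.2955 N (compression)
  F[2-3] = -2049.6763 N (compression)
  F[2-4] = -631.7505 N (compression)
  F[3-4] = +1131.6966 N (tension)
  Rx@0 = +4011.7900 N
  Ry@0 = +1393.8307 N
  Ry@4 = -938.9507 N

1131.697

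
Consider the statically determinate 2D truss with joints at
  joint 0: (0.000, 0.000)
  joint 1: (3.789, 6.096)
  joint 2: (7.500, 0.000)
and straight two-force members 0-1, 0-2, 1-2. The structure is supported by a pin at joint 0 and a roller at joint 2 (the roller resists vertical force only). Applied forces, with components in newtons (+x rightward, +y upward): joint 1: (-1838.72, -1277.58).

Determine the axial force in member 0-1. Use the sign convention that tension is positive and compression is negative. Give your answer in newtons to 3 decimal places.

N=3 nodes, M=3 members, R=3 reactions → 2N=6, M+R=6
member 0 (0-1): L=7.1776, (cx,cy)=(0.5279,0.8493)
member 1 (0-2): L=7.5000, (cx,cy)=(1.0000,0.0000)
member 2 (1-2): L=7.1367, (cx,cy)=(0.5200,-0.8542)
solve A·x = −loads:
  F[0-1] = -2503.9816 N (compression)
  F[0-2] = -516.8847 N (compression)
  F[1-2] = +994.0340 N (tension)
  Rx@0 = +1838.7200 N
  Ry@0 = +2126.6582 N
  Ry@2 = -849.0782 N

-2503.982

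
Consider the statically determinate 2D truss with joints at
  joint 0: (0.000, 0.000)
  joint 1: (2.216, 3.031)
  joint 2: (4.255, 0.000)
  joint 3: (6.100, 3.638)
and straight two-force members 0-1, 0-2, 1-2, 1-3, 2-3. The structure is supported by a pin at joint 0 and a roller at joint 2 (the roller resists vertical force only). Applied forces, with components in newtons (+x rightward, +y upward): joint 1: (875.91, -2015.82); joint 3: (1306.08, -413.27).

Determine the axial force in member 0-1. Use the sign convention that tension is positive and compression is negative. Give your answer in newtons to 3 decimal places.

1181.590

N=4 nodes, M=5 members, R=3 reactions → 2N=8, M+R=8
member 0 (0-1): L=3.7547, (cx,cy)=(0.5902,0.8073)
member 1 (0-2): L=4.2550, (cx,cy)=(1.0000,0.0000)
member 2 (1-2): L=3.6530, (cx,cy)=(0.5582,-0.8297)
member 3 (1-3): L=3.9311, (cx,cy)=(0.9880,0.1544)
member 4 (2-3): L=4.0791, (cx,cy)=(0.4523,0.8919)
solve A·x = −loads:
  F[0-1] = +1181.5896 N (tension)
  F[0-2] = +1484.6195 N (tension)
  F[1-2] = -3269.0368 N (compression)
  F[1-3] = +1666.1196 N (tension)
  F[2-3] = -751.8330 N (compression)
  Rx@0 = -2181.9900 N
  Ry@0 = -953.8492 N
  Ry@2 = +3382.9392 N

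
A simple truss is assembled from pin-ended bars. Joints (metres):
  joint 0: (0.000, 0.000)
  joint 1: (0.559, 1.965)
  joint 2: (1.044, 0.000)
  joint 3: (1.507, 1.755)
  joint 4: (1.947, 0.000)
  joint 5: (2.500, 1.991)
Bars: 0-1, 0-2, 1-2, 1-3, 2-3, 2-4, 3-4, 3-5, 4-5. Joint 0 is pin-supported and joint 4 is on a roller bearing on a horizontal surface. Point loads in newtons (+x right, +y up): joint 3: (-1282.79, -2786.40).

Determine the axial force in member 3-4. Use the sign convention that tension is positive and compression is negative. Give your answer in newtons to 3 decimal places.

N=6 nodes, M=9 members, R=3 reactions → 2N=12, M+R=12
member 0 (0-1): L=2.0430, (cx,cy)=(0.2736,0.9618)
member 1 (0-2): L=1.0440, (cx,cy)=(1.0000,0.0000)
member 2 (1-2): L=2.0240, (cx,cy)=(0.2396,-0.9709)
member 3 (1-3): L=0.9710, (cx,cy)=(0.9763,-0.2163)
member 4 (2-3): L=1.8150, (cx,cy)=(0.2551,0.9669)
member 5 (2-4): L=0.9030, (cx,cy)=(1.0000,0.0000)
member 6 (3-4): L=1.8093, (cx,cy)=(0.2432,-0.9700)
member 7 (3-5): L=1.0207, (cx,cy)=(0.9729,0.2312)
member 8 (4-5): L=2.0664, (cx,cy)=(0.2676,0.9635)
solve A·x = −loads:
  F[0-1] = -1856.8471 N (compression)
  F[0-2] = -774.7159 N (compression)
  F[1-2] = +2068.6086 N (tension)
  F[1-3] = -1028.1039 N (compression)
  F[2-3] = -2077.0536 N (compression)
  F[2-4] = +250.8163 N (tension)
  F[3-4] = -1031.3774 N (compression)
  F[3-5] = +0.0000 N (tension)
  F[4-5] = -0.0000 N (compression)
  Rx@0 = +1282.7900 N
  Ry@0 = +1785.9848 N
  Ry@4 = +1000.4152 N

-1031.377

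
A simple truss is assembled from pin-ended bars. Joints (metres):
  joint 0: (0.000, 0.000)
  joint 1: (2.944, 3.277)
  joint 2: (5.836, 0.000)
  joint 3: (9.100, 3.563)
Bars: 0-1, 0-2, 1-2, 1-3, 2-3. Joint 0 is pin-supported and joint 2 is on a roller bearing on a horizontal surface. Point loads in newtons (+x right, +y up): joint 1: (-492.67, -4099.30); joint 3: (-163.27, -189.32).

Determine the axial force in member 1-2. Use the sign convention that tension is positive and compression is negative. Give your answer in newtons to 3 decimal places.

N=4 nodes, M=5 members, R=3 reactions → 2N=8, M+R=8
member 0 (0-1): L=4.4052, (cx,cy)=(0.6683,0.7439)
member 1 (0-2): L=5.8360, (cx,cy)=(1.0000,0.0000)
member 2 (1-2): L=4.3706, (cx,cy)=(0.6617,-0.7498)
member 3 (1-3): L=6.1626, (cx,cy)=(0.9989,0.0464)
member 4 (2-3): L=4.8320, (cx,cy)=(0.6755,0.7374)
solve A·x = −loads:
  F[0-1] = -3094.2985 N (compression)
  F[0-2] = +1411.9789 N (tension)
  F[1-2] = -2396.6872 N (compression)
  F[1-3] = +10.6258 N (tension)
  F[2-3] = -257.4195 N (compression)
  Rx@0 = +655.9400 N
  Ry@0 = +2301.8241 N
  Ry@2 = +1986.7959 N

-2396.687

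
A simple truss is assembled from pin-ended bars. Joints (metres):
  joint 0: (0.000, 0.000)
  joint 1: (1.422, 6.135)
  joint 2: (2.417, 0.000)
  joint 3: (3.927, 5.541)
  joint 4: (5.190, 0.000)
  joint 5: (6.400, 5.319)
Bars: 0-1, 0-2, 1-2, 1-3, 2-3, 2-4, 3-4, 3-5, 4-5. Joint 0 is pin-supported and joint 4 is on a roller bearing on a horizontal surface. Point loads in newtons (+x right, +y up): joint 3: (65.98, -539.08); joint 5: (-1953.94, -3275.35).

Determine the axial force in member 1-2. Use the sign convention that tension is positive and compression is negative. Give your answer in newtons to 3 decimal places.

1444.533

N=6 nodes, M=9 members, R=3 reactions → 2N=12, M+R=12
member 0 (0-1): L=6.2976, (cx,cy)=(0.2258,0.9742)
member 1 (0-2): L=2.4170, (cx,cy)=(1.0000,0.0000)
member 2 (1-2): L=6.2152, (cx,cy)=(0.1601,-0.9871)
member 3 (1-3): L=2.5745, (cx,cy)=(0.9730,-0.2307)
member 4 (2-3): L=5.7431, (cx,cy)=(0.2629,0.9648)
member 5 (2-4): L=2.7730, (cx,cy)=(1.0000,0.0000)
member 6 (3-4): L=5.6831, (cx,cy)=(0.2222,-0.9750)
member 7 (3-5): L=2.4829, (cx,cy)=(0.9960,-0.0894)
member 8 (4-5): L=5.4549, (cx,cy)=(0.2218,0.9751)
solve A·x = −loads:
  F[0-1] = -1334.0874 N (compression)
  F[0-2] = -1586.7247 N (compression)
  F[1-2] = +1444.5327 N (tension)
  F[1-3] = -547.2599 N (compression)
  F[2-3] = -1477.8996 N (compression)
  F[2-4] = -966.8881 N (compression)
  F[3-4] = +889.1335 N (tension)
  F[3-5] = -1189.4141 N (compression)
  F[4-5] = -3468.0933 N (compression)
  Rx@0 = +1887.9600 N
  Ry@0 = +1299.6332 N
  Ry@4 = +2514.7968 N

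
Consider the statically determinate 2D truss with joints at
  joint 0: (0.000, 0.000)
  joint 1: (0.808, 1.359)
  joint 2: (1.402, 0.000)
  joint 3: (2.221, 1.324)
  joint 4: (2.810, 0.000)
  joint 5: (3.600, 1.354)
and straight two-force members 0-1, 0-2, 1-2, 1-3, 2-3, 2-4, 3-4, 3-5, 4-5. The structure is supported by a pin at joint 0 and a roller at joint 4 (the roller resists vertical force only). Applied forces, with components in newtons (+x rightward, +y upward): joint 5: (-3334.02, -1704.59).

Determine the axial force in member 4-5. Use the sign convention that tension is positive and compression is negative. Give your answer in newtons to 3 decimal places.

-1913.834

N=6 nodes, M=9 members, R=3 reactions → 2N=12, M+R=12
member 0 (0-1): L=1.5811, (cx,cy)=(0.5111,0.8596)
member 1 (0-2): L=1.4020, (cx,cy)=(1.0000,0.0000)
member 2 (1-2): L=1.4831, (cx,cy)=(0.4005,-0.9163)
member 3 (1-3): L=1.4134, (cx,cy)=(0.9997,-0.0248)
member 4 (2-3): L=1.5568, (cx,cy)=(0.5261,0.8504)
member 5 (2-4): L=1.4080, (cx,cy)=(1.0000,0.0000)
member 6 (3-4): L=1.4491, (cx,cy)=(0.4065,-0.9137)
member 7 (3-5): L=1.3793, (cx,cy)=(0.9998,0.0217)
member 8 (4-5): L=1.5676, (cx,cy)=(0.5040,0.8637)
solve A·x = −loads:
  F[0-1] = -1311.4673 N (compression)
  F[0-2] = -2663.7944 N (compression)
  F[1-2] = +1262.0306 N (tension)
  F[1-3] = -1176.0300 N (compression)
  F[2-3] = -1359.7551 N (compression)
  F[2-4] = -1443.0281 N (compression)
  F[3-4] = +1177.3668 N (tension)
  F[3-5] = -2370.1034 N (compression)
  F[4-5] = -1913.8340 N (compression)
  Rx@0 = +3334.0200 N
  Ry@0 = +1127.2729 N
  Ry@4 = +577.3171 N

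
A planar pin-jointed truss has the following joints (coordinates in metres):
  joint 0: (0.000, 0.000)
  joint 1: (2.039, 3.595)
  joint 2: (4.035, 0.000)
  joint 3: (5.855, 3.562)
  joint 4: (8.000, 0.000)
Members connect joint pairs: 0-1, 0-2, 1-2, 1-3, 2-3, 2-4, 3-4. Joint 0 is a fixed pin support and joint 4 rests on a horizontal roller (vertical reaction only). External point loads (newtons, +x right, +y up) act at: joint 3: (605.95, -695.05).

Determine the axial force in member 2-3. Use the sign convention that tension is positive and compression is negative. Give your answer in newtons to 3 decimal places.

94.614

N=5 nodes, M=7 members, R=3 reactions → 2N=10, M+R=10
member 0 (0-1): L=4.1330, (cx,cy)=(0.4933,0.8698)
member 1 (0-2): L=4.0350, (cx,cy)=(1.0000,0.0000)
member 2 (1-2): L=4.1119, (cx,cy)=(0.4854,-0.8743)
member 3 (1-3): L=3.8161, (cx,cy)=(1.0000,-0.0086)
member 4 (2-3): L=4.0000, (cx,cy)=(0.4550,0.8905)
member 5 (2-4): L=3.9650, (cx,cy)=(1.0000,0.0000)
member 6 (3-4): L=4.1580, (cx,cy)=(0.5159,-0.8567)
solve A·x = −loads:
  F[0-1] = +95.9254 N (tension)
  F[0-2] = +558.6254 N (tension)
  F[1-2] = -96.3678 N (compression)
  F[1-3] = +94.1066 N (tension)
  F[2-3] = +94.6136 N (tension)
  F[2-4] = +468.7981 N (tension)
  F[3-4] = -908.7446 N (compression)
  Rx@0 = -605.9500 N
  Ry@0 = -83.4390 N
  Ry@4 = +778.4890 N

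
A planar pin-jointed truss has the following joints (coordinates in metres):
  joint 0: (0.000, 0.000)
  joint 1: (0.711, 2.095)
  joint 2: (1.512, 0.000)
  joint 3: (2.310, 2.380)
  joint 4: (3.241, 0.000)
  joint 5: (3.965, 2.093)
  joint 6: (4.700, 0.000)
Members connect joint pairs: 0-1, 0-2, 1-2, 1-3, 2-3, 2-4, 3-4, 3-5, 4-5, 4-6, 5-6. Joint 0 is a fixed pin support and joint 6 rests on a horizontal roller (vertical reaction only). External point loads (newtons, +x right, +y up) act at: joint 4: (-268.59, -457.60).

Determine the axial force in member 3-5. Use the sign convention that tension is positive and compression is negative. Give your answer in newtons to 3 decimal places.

-210.614

N=7 nodes, M=11 members, R=3 reactions → 2N=14, M+R=14
member 0 (0-1): L=2.2124, (cx,cy)=(0.3214,0.9470)
member 1 (0-2): L=1.5120, (cx,cy)=(1.0000,0.0000)
member 2 (1-2): L=2.2429, (cx,cy)=(0.3571,-0.9341)
member 3 (1-3): L=1.6242, (cx,cy)=(0.9845,0.1755)
member 4 (2-3): L=2.5102, (cx,cy)=(0.3179,0.9481)
member 5 (2-4): L=1.7290, (cx,cy)=(1.0000,0.0000)
member 6 (3-4): L=2.5556, (cx,cy)=(0.3643,-0.9313)
member 7 (3-5): L=1.6797, (cx,cy)=(0.9853,-0.1709)
member 8 (4-5): L=2.2147, (cx,cy)=(0.3269,0.9451)
member 9 (4-6): L=1.4590, (cx,cy)=(1.0000,0.0000)
member 10 (5-6): L=2.2183, (cx,cy)=(0.3313,-0.9435)
solve A·x = −loads:
  F[0-1] = -150.0084 N (compression)
  F[0-2] = -220.3809 N (compression)
  F[1-2] = +133.7646 N (tension)
  F[1-3] = -97.4925 N (compression)
  F[2-3] = -131.7798 N (compression)
  F[2-4] = -130.7172 N (compression)
  F[3-4] = +191.1739 N (tension)
  F[3-5] = -210.6138 N (compression)
  F[4-5] = +295.8164 N (tension)
  F[4-6] = +110.8116 N (tension)
  F[5-6] = -334.4407 N (compression)
  Rx@0 = +268.5900 N
  Ry@0 = +142.0507 N
  Ry@6 = +315.5493 N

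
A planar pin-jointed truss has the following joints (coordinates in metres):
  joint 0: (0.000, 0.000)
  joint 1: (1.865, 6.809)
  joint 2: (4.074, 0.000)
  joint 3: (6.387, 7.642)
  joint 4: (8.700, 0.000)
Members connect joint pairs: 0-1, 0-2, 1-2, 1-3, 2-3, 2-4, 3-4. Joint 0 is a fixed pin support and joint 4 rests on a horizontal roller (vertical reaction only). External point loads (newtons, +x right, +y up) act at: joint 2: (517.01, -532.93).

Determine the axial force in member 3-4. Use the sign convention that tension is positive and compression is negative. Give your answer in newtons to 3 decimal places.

-260.739

N=5 nodes, M=7 members, R=3 reactions → 2N=10, M+R=10
member 0 (0-1): L=7.0598, (cx,cy)=(0.2642,0.9645)
member 1 (0-2): L=4.0740, (cx,cy)=(1.0000,0.0000)
member 2 (1-2): L=7.1584, (cx,cy)=(0.3086,-0.9512)
member 3 (1-3): L=4.5981, (cx,cy)=(0.9835,0.1812)
member 4 (2-3): L=7.9844, (cx,cy)=(0.2897,0.9571)
member 5 (2-4): L=4.6260, (cx,cy)=(1.0000,0.0000)
member 6 (3-4): L=7.9844, (cx,cy)=(0.2897,-0.9571)
solve A·x = −loads:
  F[0-1] = -293.8091 N (compression)
  F[0-2] = +594.6261 N (tension)
  F[1-2] = +266.9278 N (tension)
  F[1-3] = -162.6792 N (compression)
  F[2-3] = +291.5304 N (tension)
  F[2-4] = +75.5337 N (tension)
  F[3-4] = -260.7387 N (compression)
  Rx@0 = -517.0100 N
  Ry@0 = +283.3717 N
  Ry@4 = +249.5583 N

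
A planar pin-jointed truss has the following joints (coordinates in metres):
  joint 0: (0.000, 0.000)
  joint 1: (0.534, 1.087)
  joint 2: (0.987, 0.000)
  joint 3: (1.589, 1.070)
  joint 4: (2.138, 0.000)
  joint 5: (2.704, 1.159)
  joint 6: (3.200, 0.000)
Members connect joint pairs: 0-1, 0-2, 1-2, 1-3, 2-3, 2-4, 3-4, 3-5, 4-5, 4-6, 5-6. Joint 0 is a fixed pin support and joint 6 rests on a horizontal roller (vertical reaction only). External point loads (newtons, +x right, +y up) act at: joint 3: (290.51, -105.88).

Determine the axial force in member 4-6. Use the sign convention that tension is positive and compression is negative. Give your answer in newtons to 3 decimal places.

N=7 nodes, M=11 members, R=3 reactions → 2N=14, M+R=14
member 0 (0-1): L=1.2111, (cx,cy)=(0.4409,0.8975)
member 1 (0-2): L=0.9870, (cx,cy)=(1.0000,0.0000)
member 2 (1-2): L=1.1776, (cx,cy)=(0.3847,-0.9231)
member 3 (1-3): L=1.0551, (cx,cy)=(0.9999,-0.0161)
member 4 (2-3): L=1.2277, (cx,cy)=(0.4903,0.8715)
member 5 (2-4): L=1.1510, (cx,cy)=(1.0000,0.0000)
member 6 (3-4): L=1.2026, (cx,cy)=(0.4565,-0.8897)
member 7 (3-5): L=1.1185, (cx,cy)=(0.9968,0.0796)
member 8 (4-5): L=1.2898, (cx,cy)=(0.4388,0.8986)
member 9 (4-6): L=1.0620, (cx,cy)=(1.0000,0.0000)
member 10 (5-6): L=1.2607, (cx,cy)=(0.3934,-0.9194)
solve A·x = −loads:
  F[0-1] = +48.8392 N (tension)
  F[0-2] = +268.9754 N (tension)
  F[1-2] = -48.1891 N (compression)
  F[1-3] = +40.0769 N (tension)
  F[2-3] = +51.0377 N (tension)
  F[2-4] = +225.4125 N (tension)
  F[3-4] = -181.0786 N (compression)
  F[3-5] = -143.2037 N (compression)
  F[4-5] = +179.2947 N (tension)
  F[4-6] = +64.0714 N (tension)
  F[5-6] = -162.8491 N (compression)
  Rx@0 = -290.5100 N
  Ry@0 = -43.8353 N
  Ry@6 = +149.7153 N

64.071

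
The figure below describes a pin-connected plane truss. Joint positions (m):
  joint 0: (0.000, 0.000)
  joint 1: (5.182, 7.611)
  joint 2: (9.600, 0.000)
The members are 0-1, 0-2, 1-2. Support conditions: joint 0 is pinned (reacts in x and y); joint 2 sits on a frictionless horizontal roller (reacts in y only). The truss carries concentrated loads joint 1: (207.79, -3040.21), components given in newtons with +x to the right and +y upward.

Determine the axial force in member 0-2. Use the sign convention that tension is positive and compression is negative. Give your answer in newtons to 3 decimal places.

1048.234

N=3 nodes, M=3 members, R=3 reactions → 2N=6, M+R=6
member 0 (0-1): L=9.2076, (cx,cy)=(0.5628,0.8266)
member 1 (0-2): L=9.6000, (cx,cy)=(1.0000,0.0000)
member 2 (1-2): L=8.8003, (cx,cy)=(0.5020,-0.8649)
solve A·x = −loads:
  F[0-1] = -1493.3412 N (compression)
  F[0-2] = +1048.2336 N (tension)
  F[1-2] = -2088.0073 N (compression)
  Rx@0 = -207.7900 N
  Ry@0 = +1234.3915 N
  Ry@2 = +1805.8185 N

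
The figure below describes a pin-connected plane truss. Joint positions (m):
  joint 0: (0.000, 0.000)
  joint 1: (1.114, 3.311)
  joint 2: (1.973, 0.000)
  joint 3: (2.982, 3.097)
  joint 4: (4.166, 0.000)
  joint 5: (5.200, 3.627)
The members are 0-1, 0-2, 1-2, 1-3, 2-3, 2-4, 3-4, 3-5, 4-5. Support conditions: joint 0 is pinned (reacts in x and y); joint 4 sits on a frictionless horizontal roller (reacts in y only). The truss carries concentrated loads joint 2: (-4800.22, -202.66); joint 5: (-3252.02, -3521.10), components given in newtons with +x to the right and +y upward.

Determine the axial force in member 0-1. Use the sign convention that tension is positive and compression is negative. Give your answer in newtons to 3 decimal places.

-2177.710

N=6 nodes, M=9 members, R=3 reactions → 2N=12, M+R=12
member 0 (0-1): L=3.4934, (cx,cy)=(0.3189,0.9478)
member 1 (0-2): L=1.9730, (cx,cy)=(1.0000,0.0000)
member 2 (1-2): L=3.4206, (cx,cy)=(0.2511,-0.9680)
member 3 (1-3): L=1.8802, (cx,cy)=(0.9935,-0.1138)
member 4 (2-3): L=3.2572, (cx,cy)=(0.3098,0.9508)
member 5 (2-4): L=2.1930, (cx,cy)=(1.0000,0.0000)
member 6 (3-4): L=3.3156, (cx,cy)=(0.3571,-0.9341)
member 7 (3-5): L=2.2804, (cx,cy)=(0.9726,0.2324)
member 8 (4-5): L=3.7715, (cx,cy)=(0.2742,0.9617)
solve A·x = −loads:
  F[0-1] = -2177.7100 N (compression)
  F[0-2] = -7357.7929 N (compression)
  F[1-2] = +2282.3739 N (tension)
  F[1-3] = -1275.8981 N (compression)
  F[2-3] = -2110.3836 N (compression)
  F[2-4] = -1330.6725 N (compression)
  F[3-4] = +1375.5613 N (tension)
  F[3-5] = -2480.4800 N (compression)
  F[4-5] = -3061.9307 N (compression)
  Rx@0 = +8052.2400 N
  Ry@0 = +2064.0164 N
  Ry@4 = +1659.7436 N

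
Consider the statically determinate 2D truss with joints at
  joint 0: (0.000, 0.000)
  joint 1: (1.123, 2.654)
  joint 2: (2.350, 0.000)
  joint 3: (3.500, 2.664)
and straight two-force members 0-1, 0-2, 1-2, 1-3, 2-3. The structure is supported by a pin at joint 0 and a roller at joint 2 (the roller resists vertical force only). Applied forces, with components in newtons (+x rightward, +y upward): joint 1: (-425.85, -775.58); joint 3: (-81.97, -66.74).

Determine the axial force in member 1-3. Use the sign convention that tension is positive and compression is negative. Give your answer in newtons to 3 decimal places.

N=4 nodes, M=5 members, R=3 reactions → 2N=8, M+R=8
member 0 (0-1): L=2.8818, (cx,cy)=(0.3897,0.9209)
member 1 (0-2): L=2.3500, (cx,cy)=(1.0000,0.0000)
member 2 (1-2): L=2.9239, (cx,cy)=(0.4196,-0.9077)
member 3 (1-3): L=2.3770, (cx,cy)=(1.0000,0.0042)
member 4 (2-3): L=2.9016, (cx,cy)=(0.3963,0.9181)
solve A·x = −loads:
  F[0-1] = -1027.3685 N (compression)
  F[0-2] = -107.4696 N (compression)
  F[1-2] = +187.6733 N (tension)
  F[1-3] = -53.2568 N (compression)
  F[2-3] = -72.4489 N (compression)
  Rx@0 = +507.8200 N
  Ry@0 = +946.1530 N
  Ry@2 = -103.8330 N

-53.257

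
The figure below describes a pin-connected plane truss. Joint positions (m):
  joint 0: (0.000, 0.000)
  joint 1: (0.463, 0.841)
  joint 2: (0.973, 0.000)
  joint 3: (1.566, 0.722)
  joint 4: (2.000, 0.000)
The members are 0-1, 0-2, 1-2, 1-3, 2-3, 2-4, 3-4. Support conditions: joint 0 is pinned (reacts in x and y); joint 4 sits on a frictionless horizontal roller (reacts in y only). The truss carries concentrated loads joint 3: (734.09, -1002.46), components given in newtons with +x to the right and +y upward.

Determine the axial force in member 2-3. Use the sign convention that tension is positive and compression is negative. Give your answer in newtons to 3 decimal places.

N=5 nodes, M=7 members, R=3 reactions → 2N=10, M+R=10
member 0 (0-1): L=0.9600, (cx,cy)=(0.4823,0.8760)
member 1 (0-2): L=0.9730, (cx,cy)=(1.0000,0.0000)
member 2 (1-2): L=0.9836, (cx,cy)=(0.5185,-0.8551)
member 3 (1-3): L=1.1094, (cx,cy)=(0.9942,-0.1073)
member 4 (2-3): L=0.9343, (cx,cy)=(0.6347,0.7728)
member 5 (2-4): L=1.0270, (cx,cy)=(1.0000,0.0000)
member 6 (3-4): L=0.8424, (cx,cy)=(0.5152,-0.8571)
solve A·x = −loads:
  F[0-1] = +54.1914 N (tension)
  F[0-2] = +707.9546 N (tension)
  F[1-2] = -62.9348 N (compression)
  F[1-3] = +59.1098 N (tension)
  F[2-3] = +69.6372 N (tension)
  F[2-4] = +631.1230 N (tension)
  F[3-4] = -1225.0203 N (compression)
  Rx@0 = -734.0900 N
  Ry@0 = -47.4727 N
  Ry@4 = +1049.9327 N

69.637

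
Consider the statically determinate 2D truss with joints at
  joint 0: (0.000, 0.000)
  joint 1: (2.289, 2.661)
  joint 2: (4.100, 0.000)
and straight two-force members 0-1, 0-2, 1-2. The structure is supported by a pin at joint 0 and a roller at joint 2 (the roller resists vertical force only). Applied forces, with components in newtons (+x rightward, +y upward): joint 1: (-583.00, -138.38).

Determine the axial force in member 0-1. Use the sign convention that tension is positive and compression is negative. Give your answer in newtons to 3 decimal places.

-579.738

N=3 nodes, M=3 members, R=3 reactions → 2N=6, M+R=6
member 0 (0-1): L=3.5100, (cx,cy)=(0.6521,0.7581)
member 1 (0-2): L=4.1000, (cx,cy)=(1.0000,0.0000)
member 2 (1-2): L=3.2188, (cx,cy)=(0.5626,-0.8267)
solve A·x = −loads:
  F[0-1] = -579.7380 N (compression)
  F[0-2] = -204.9368 N (compression)
  F[1-2] = +364.2460 N (tension)
  Rx@0 = +583.0000 N
  Ry@0 = +439.5047 N
  Ry@2 = -301.1247 N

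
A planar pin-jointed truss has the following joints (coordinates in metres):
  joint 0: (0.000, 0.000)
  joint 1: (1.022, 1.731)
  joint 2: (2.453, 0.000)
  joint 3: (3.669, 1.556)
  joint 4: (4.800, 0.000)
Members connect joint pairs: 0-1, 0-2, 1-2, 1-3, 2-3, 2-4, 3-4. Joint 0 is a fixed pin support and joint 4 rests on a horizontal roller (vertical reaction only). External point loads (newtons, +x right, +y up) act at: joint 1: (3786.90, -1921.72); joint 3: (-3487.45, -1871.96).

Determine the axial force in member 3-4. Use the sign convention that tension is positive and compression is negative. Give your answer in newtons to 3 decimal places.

N=5 nodes, M=7 members, R=3 reactions → 2N=10, M+R=10
member 0 (0-1): L=2.0102, (cx,cy)=(0.5084,0.8611)
member 1 (0-2): L=2.4530, (cx,cy)=(1.0000,0.0000)
member 2 (1-2): L=2.2459, (cx,cy)=(0.6372,-0.7707)
member 3 (1-3): L=2.6528, (cx,cy)=(0.9978,-0.0660)
member 4 (2-3): L=1.9748, (cx,cy)=(0.6158,0.7879)
member 5 (2-4): L=2.3470, (cx,cy)=(1.0000,0.0000)
member 6 (3-4): L=1.9236, (cx,cy)=(0.5880,-0.8089)
solve A·x = −loads:
  F[0-1] = -1995.6676 N (compression)
  F[0-2] = +1314.0690 N (tension)
  F[1-2] = +156.7635 N (tension)
  F[1-3] = -4912.1021 N (compression)
  F[2-3] = -153.3418 N (compression)
  F[2-4] = +1508.3742 N (tension)
  F[3-4] = -2565.4572 N (compression)
  Rx@0 = -299.4500 N
  Ry@0 = +1718.4986 N
  Ry@4 = +2075.1814 N

-2565.457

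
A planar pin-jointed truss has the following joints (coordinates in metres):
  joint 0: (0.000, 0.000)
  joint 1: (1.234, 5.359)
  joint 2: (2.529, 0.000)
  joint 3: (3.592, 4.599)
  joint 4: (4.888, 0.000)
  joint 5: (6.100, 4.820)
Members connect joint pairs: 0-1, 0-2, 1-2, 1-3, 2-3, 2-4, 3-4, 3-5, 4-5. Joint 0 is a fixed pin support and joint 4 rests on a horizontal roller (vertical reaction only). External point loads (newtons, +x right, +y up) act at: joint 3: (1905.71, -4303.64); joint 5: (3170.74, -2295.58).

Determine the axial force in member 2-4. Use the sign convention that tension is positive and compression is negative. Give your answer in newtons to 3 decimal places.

N=6 nodes, M=9 members, R=3 reactions → 2N=12, M+R=12
member 0 (0-1): L=5.4992, (cx,cy)=(0.2244,0.9745)
member 1 (0-2): L=2.5290, (cx,cy)=(1.0000,0.0000)
member 2 (1-2): L=5.5132, (cx,cy)=(0.2349,-0.9720)
member 3 (1-3): L=2.4775, (cx,cy)=(0.9518,-0.3068)
member 4 (2-3): L=4.7203, (cx,cy)=(0.2252,0.9743)
member 5 (2-4): L=2.3590, (cx,cy)=(1.0000,0.0000)
member 6 (3-4): L=4.7781, (cx,cy)=(0.2712,-0.9625)
member 7 (3-5): L=2.5177, (cx,cy)=(0.9961,0.0878)
member 8 (4-5): L=4.9700, (cx,cy)=(0.2439,0.9698)
solve A·x = −loads:
  F[0-1] = +4461.5789 N (tension)
  F[0-2] = +4075.2955 N (tension)
  F[1-2] = -5210.7522 N (compression)
  F[1-3] = +2337.8203 N (tension)
  F[2-3] = +5198.5033 N (tension)
  F[2-4] = +1680.6461 N (tension)
  F[3-4] = -8637.4899 N (compression)
  F[3-5] = +3847.7482 N (tension)
  F[4-5] = -2715.3016 N (compression)
  Rx@0 = -5076.4500 N
  Ry@0 = -4347.8013 N
  Ry@4 = +10947.0213 N

1680.646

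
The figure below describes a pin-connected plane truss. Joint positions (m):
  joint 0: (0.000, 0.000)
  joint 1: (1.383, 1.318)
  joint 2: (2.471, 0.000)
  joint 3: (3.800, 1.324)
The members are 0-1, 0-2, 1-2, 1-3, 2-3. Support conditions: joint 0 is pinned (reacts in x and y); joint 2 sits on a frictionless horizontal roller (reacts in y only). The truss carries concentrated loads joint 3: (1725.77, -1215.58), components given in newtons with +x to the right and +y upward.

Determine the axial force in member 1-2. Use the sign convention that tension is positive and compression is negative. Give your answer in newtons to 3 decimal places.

N=4 nodes, M=5 members, R=3 reactions → 2N=8, M+R=8
member 0 (0-1): L=1.9104, (cx,cy)=(0.7239,0.6899)
member 1 (0-2): L=2.4710, (cx,cy)=(1.0000,0.0000)
member 2 (1-2): L=1.7091, (cx,cy)=(0.6366,-0.7712)
member 3 (1-3): L=2.4170, (cx,cy)=(1.0000,0.0025)
member 4 (2-3): L=1.8760, (cx,cy)=(0.7084,0.7058)
solve A·x = −loads:
  F[0-1] = +2288.0163 N (tension)
  F[0-2] = +69.4434 N (tension)
  F[1-2] = -2037.3140 N (compression)
  F[1-3] = +2953.3087 N (tension)
  F[2-3] = -1732.7264 N (compression)
  Rx@0 = -1725.7700 N
  Ry@0 = -1578.4805 N
  Ry@2 = +2794.0605 N

-2037.314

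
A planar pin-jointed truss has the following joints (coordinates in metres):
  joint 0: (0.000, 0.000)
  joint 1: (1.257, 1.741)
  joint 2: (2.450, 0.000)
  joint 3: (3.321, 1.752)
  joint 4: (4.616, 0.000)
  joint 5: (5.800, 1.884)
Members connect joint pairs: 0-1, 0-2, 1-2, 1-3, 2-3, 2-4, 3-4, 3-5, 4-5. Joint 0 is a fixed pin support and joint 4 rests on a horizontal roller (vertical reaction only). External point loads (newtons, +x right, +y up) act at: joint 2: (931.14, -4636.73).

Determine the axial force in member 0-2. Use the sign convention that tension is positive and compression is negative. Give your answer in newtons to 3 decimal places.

2502.013

N=6 nodes, M=9 members, R=3 reactions → 2N=12, M+R=12
member 0 (0-1): L=2.1474, (cx,cy)=(0.5854,0.8108)
member 1 (0-2): L=2.4500, (cx,cy)=(1.0000,0.0000)
member 2 (1-2): L=2.1105, (cx,cy)=(0.5653,-0.8249)
member 3 (1-3): L=2.0640, (cx,cy)=(1.0000,0.0053)
member 4 (2-3): L=1.9566, (cx,cy)=(0.4452,0.8954)
member 5 (2-4): L=2.1660, (cx,cy)=(1.0000,0.0000)
member 6 (3-4): L=2.1787, (cx,cy)=(0.5944,-0.8042)
member 7 (3-5): L=2.4825, (cx,cy)=(0.9986,0.0532)
member 8 (4-5): L=2.2252, (cx,cy)=(0.5321,0.8467)
solve A·x = −loads:
  F[0-1] = -2683.5480 N (compression)
  F[0-2] = +2502.0126 N (tension)
  F[1-2] = +2617.8178 N (tension)
  F[1-3] = -3050.6670 N (compression)
  F[2-3] = +2766.5074 N (tension)
  F[2-4] = +1819.0631 N (tension)
  F[3-4] = -3060.3145 N (compression)
  F[3-5] = -0.0000 N (compression)
  F[4-5] = +0.0000 N (tension)
  Rx@0 = -931.1400 N
  Ry@0 = +2175.7273 N
  Ry@4 = +2461.0027 N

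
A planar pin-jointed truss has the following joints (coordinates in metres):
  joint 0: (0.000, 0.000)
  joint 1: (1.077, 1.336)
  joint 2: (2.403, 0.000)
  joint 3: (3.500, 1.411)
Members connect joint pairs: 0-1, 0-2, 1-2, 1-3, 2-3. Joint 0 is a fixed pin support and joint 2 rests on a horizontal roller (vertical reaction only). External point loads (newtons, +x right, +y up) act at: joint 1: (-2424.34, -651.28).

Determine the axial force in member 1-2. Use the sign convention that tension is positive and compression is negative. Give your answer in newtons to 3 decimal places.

1487.785

N=4 nodes, M=5 members, R=3 reactions → 2N=8, M+R=8
member 0 (0-1): L=1.7160, (cx,cy)=(0.6276,0.7785)
member 1 (0-2): L=2.4030, (cx,cy)=(1.0000,0.0000)
member 2 (1-2): L=1.8823, (cx,cy)=(0.7044,-0.7098)
member 3 (1-3): L=2.4242, (cx,cy)=(0.9995,0.0309)
member 4 (2-3): L=1.7873, (cx,cy)=(0.6138,0.7895)
solve A·x = −loads:
  F[0-1] = -2192.9047 N (compression)
  F[0-2] = -1048.0635 N (compression)
  F[1-2] = +1487.7850 N (tension)
  F[1-3] = +0.0000 N (tension)
  F[2-3] = -0.0000 N (compression)
  Rx@0 = +2424.3400 N
  Ry@0 = +1707.2474 N
  Ry@2 = -1055.9674 N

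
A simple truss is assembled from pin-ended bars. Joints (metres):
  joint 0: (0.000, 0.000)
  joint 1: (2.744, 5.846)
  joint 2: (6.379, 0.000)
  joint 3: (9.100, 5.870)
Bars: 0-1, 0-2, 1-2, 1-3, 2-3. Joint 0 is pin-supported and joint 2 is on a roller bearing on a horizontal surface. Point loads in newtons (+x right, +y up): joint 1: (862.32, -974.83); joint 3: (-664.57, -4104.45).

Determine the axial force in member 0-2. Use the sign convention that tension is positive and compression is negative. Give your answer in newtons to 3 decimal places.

N=4 nodes, M=5 members, R=3 reactions → 2N=8, M+R=8
member 0 (0-1): L=6.4580, (cx,cy)=(0.4249,0.9052)
member 1 (0-2): L=6.3790, (cx,cy)=(1.0000,0.0000)
member 2 (1-2): L=6.8840, (cx,cy)=(0.5280,-0.8492)
member 3 (1-3): L=6.3560, (cx,cy)=(1.0000,0.0038)
member 4 (2-3): L=6.4700, (cx,cy)=(0.4206,0.9073)
solve A·x = −loads:
  F[0-1] = +1517.8396 N (tension)
  F[0-2] = -447.1830 N (compression)
  F[1-2] = -2760.3622 N (compression)
  F[1-3] = +1240.2005 N (tension)
  F[2-3] = -4529.1379 N (compression)
  Rx@0 = -197.7500 N
  Ry@0 = -1374.0082 N
  Ry@2 = +6453.2882 N

-447.183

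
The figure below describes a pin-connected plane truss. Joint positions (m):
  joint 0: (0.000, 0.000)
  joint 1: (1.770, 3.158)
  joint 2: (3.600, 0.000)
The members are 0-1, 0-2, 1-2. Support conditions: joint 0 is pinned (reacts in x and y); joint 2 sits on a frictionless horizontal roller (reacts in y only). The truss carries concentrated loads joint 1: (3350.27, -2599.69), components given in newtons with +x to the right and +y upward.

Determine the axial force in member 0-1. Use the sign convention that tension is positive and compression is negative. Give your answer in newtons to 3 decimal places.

N=3 nodes, M=3 members, R=3 reactions → 2N=6, M+R=6
member 0 (0-1): L=3.6202, (cx,cy)=(0.4889,0.8723)
member 1 (0-2): L=3.6000, (cx,cy)=(1.0000,0.0000)
member 2 (1-2): L=3.6499, (cx,cy)=(0.5014,-0.8652)
solve A·x = −loads:
  F[0-1] = +1854.1468 N (tension)
  F[0-2] = +2443.7351 N (tension)
  F[1-2] = -4874.0000 N (compression)
  Rx@0 = -3350.2700 N
  Ry@0 = -1617.4222 N
  Ry@2 = +4217.1122 N

1854.147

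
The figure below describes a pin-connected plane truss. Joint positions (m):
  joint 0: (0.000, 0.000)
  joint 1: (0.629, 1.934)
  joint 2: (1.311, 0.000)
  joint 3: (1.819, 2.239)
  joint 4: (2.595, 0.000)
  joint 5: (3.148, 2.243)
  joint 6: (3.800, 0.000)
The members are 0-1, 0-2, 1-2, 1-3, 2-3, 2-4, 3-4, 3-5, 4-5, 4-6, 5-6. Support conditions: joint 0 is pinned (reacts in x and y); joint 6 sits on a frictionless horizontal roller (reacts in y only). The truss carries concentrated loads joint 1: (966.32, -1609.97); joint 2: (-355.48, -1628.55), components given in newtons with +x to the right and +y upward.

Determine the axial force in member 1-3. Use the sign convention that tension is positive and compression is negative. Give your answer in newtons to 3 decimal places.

N=7 nodes, M=11 members, R=3 reactions → 2N=14, M+R=14
member 0 (0-1): L=2.0337, (cx,cy)=(0.3093,0.9510)
member 1 (0-2): L=1.3110, (cx,cy)=(1.0000,0.0000)
member 2 (1-2): L=2.0507, (cx,cy)=(0.3326,-0.9431)
member 3 (1-3): L=1.2285, (cx,cy)=(0.9687,0.2483)
member 4 (2-3): L=2.2959, (cx,cy)=(0.2213,0.9752)
member 5 (2-4): L=1.2840, (cx,cy)=(1.0000,0.0000)
member 6 (3-4): L=2.3697, (cx,cy)=(0.3275,-0.9449)
member 7 (3-5): L=1.3290, (cx,cy)=(1.0000,0.0030)
member 8 (4-5): L=2.3102, (cx,cy)=(0.2394,0.9709)
member 9 (4-6): L=1.2050, (cx,cy)=(1.0000,0.0000)
member 10 (5-6): L=2.3358, (cx,cy)=(0.2791,-0.9603)
solve A·x = −loads:
  F[0-1] = -2017.2811 N (compression)
  F[0-2] = +1234.7572 N (tension)
  F[1-2] = -96.4488 N (compression)
  F[1-3] = -1608.5263 N (compression)
  F[2-3] = +1763.2118 N (tension)
  F[2-4] = +1168.0275 N (tension)
  F[3-4] = -1399.4492 N (compression)
  F[3-5] = -709.7490 N (compression)
  F[4-5] = +1361.8786 N (tension)
  F[4-6] = +383.7435 N (tension)
  F[5-6] = -1374.7910 N (compression)
  Rx@0 = -610.8400 N
  Ry@0 = +1918.3718 N
  Ry@6 = +1320.1482 N

-1608.526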